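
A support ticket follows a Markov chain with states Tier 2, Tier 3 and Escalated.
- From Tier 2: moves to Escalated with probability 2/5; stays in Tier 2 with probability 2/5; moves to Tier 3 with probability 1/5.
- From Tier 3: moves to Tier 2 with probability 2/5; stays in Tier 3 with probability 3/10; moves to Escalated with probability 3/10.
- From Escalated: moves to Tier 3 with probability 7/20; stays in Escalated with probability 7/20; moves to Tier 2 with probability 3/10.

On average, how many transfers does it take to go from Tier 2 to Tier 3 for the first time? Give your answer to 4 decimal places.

3.8889

Let t(s) be the expected number of transfers to first reach Tier 3 from state s, with t(Tier 3) = 0. Conditioning on the first transfer:
t(Tier 2) = 1 + 0.4·t(Tier 2) + 0.4·t(Escalated)
t(Escalated) = 1 + 0.3·t(Tier 2) + 0.35·t(Escalated)
Solving: t(Tier 2) = 3.8889, t(Escalated) = 3.3333.
Expected transfers from Tier 2 to Tier 3: 3.8889.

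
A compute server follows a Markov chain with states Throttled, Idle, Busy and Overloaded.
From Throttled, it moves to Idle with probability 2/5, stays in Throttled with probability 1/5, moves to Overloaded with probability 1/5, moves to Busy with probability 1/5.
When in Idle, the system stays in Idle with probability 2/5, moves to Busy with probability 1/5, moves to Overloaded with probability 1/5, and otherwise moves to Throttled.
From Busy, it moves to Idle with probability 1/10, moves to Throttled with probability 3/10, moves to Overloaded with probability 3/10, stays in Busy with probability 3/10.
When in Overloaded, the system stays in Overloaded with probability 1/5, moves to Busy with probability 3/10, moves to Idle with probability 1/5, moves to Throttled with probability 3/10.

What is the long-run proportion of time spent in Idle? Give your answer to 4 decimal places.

0.2809

Let the stationary distribution be π with π = πP and π_1 + π_2 + π_3 + π_4 = 1.
π_1 = 0.2·π_1 + 0.2·π_2 + 0.3·π_3 + 0.3·π_4
π_2 = 0.4·π_1 + 0.4·π_2 + 0.1·π_3 + 0.2·π_4
π_3 = 0.2·π_1 + 0.2·π_2 + 0.3·π_3 + 0.3·π_4
Solving with the normalization constraint gives π = (0.2472, 0.2809, 0.2472, 0.2247).
So the stationary probability of Idle is 0.2809.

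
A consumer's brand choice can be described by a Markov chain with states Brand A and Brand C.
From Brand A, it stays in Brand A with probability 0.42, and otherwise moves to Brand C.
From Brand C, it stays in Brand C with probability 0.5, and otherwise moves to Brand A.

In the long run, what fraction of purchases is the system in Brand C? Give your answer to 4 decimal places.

Let the stationary distribution be π with π = πP and π_1 + π_2 = 1.
π_1 = 0.42·π_1 + 0.5·π_2
Solving with the normalization constraint gives π = (0.4630, 0.5370).
So the stationary probability of Brand C is 0.5370.

0.5370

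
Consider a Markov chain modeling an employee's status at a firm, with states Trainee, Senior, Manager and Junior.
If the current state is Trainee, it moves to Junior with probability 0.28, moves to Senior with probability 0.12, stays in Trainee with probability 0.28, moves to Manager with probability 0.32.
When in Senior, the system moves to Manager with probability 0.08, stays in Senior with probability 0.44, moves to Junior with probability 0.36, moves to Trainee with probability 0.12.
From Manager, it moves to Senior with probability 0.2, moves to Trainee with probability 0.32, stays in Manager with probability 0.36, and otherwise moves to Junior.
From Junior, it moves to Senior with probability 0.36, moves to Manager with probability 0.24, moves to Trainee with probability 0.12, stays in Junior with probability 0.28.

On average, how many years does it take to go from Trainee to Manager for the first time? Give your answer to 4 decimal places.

Let t(s) be the expected number of years to first reach Manager from state s, with t(Manager) = 0. Conditioning on the first year:
t(Trainee) = 1 + 0.28·t(Trainee) + 0.12·t(Senior) + 0.28·t(Junior)
t(Senior) = 1 + 0.12·t(Trainee) + 0.44·t(Senior) + 0.36·t(Junior)
t(Junior) = 1 + 0.12·t(Trainee) + 0.36·t(Senior) + 0.28·t(Junior)
Solving: t(Trainee) = 4.3899, t(Senior) = 6.0268, t(Junior) = 5.1339.
Expected years from Trainee to Manager: 4.3899.

4.3899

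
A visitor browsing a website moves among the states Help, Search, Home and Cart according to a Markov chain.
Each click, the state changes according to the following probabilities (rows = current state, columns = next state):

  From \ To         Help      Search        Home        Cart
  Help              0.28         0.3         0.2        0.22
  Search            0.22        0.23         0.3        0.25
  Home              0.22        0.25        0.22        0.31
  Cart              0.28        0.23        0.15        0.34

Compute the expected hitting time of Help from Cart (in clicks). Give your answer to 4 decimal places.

3.9367

Let t(s) be the expected number of clicks to first reach Help from state s, with t(Help) = 0. Conditioning on the first click:
t(Search) = 1 + 0.23·t(Search) + 0.3·t(Home) + 0.25·t(Cart)
t(Home) = 1 + 0.25·t(Search) + 0.22·t(Home) + 0.31·t(Cart)
t(Cart) = 1 + 0.23·t(Search) + 0.15·t(Home) + 0.34·t(Cart)
Solving: t(Search) = 4.2119, t(Home) = 4.1966, t(Cart) = 3.9367.
Expected clicks from Cart to Help: 3.9367.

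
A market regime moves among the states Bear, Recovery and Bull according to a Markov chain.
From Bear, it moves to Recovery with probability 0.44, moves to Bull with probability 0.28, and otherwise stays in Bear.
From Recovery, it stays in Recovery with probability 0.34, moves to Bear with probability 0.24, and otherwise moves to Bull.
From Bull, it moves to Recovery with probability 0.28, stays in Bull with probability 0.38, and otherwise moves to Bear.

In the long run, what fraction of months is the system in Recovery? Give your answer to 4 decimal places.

Let the stationary distribution be π with π = πP and π_1 + π_2 + π_3 = 1.
π_1 = 0.28·π_1 + 0.24·π_2 + 0.34·π_3
π_2 = 0.44·π_1 + 0.34·π_2 + 0.28·π_3
Solving with the normalization constraint gives π = (0.2880, 0.3469, 0.3651).
So the stationary probability of Recovery is 0.3469.

0.3469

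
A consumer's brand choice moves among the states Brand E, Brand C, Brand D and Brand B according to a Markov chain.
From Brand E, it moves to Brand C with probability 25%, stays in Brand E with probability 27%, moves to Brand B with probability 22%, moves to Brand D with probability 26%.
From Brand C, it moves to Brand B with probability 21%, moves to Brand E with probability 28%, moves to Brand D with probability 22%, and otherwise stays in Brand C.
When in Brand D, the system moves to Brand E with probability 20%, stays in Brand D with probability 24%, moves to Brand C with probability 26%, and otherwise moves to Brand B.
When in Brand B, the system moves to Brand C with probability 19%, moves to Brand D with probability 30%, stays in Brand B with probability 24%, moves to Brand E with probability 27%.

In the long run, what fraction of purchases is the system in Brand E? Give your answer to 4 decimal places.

0.2546

Let the stationary distribution be π with π = πP and π_1 + π_2 + π_3 + π_4 = 1.
π_1 = 0.27·π_1 + 0.28·π_2 + 0.2·π_3 + 0.27·π_4
π_2 = 0.25·π_1 + 0.29·π_2 + 0.26·π_3 + 0.19·π_4
π_3 = 0.26·π_1 + 0.22·π_2 + 0.24·π_3 + 0.3·π_4
Solving with the normalization constraint gives π = (0.2546, 0.2479, 0.2547, 0.2428).
So the stationary probability of Brand E is 0.2546.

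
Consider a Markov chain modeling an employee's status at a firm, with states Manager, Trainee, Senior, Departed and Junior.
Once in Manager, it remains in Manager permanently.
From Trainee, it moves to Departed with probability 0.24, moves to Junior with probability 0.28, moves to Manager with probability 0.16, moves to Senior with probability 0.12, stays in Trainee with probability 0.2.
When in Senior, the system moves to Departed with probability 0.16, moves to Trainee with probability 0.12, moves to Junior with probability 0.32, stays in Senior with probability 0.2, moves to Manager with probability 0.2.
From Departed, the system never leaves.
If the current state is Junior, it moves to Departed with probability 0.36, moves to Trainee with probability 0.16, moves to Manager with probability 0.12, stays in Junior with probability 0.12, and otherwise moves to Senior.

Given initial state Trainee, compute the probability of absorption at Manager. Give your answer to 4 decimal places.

0.3790

Let h(s) be the probability of absorption at Manager starting from transient state s. Then h(Manager) = 1 and h(Departed) = 0. By first-step analysis:
h(Trainee) = 0.16·1 + 0.2·h(Trainee) + 0.12·h(Senior) + 0.24·0 + 0.28·h(Junior)
h(Senior) = 0.2·1 + 0.12·h(Trainee) + 0.2·h(Senior) + 0.16·0 + 0.32·h(Junior)
h(Junior) = 0.12·1 + 0.16·h(Trainee) + 0.24·h(Senior) + 0.36·0 + 0.12·h(Junior)
Solving: h(Trainee) = 0.3790, h(Senior) = 0.4366, h(Junior) = 0.3243.
Starting from Trainee, the probability is 0.3790.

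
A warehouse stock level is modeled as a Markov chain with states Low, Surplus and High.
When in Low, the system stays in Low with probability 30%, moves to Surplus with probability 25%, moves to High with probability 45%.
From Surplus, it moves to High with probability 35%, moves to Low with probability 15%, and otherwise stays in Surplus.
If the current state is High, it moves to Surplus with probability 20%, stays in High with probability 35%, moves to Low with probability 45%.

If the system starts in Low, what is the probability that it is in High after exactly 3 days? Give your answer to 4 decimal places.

Propagate the distribution vector 3 days from Low.
After 0 days: (1.0000, 0.0000, 0.0000)
After 1 day: (0.3000, 0.2500, 0.4500)
After 2 days: (0.3300, 0.2900, 0.3800)
After 3 days: (0.3135, 0.3035, 0.3830)
P(in High after 3 days) = 0.3830

0.3830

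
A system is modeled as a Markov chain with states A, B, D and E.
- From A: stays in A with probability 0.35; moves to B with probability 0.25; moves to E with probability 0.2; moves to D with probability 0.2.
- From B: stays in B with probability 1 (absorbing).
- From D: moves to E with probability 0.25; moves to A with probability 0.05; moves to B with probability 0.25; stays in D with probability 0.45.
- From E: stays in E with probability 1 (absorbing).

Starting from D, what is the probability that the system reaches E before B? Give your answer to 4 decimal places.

0.4964

Let h(s) be the probability of absorption at E starting from transient state s. Then h(E) = 1 and h(B) = 0. By first-step analysis:
h(A) = 0.35·h(A) + 0.25·0 + 0.2·h(D) + 0.2·1
h(D) = 0.05·h(A) + 0.25·0 + 0.45·h(D) + 0.25·1
Solving: h(A) = 0.4604, h(D) = 0.4964.
Starting from D, the probability is 0.4964.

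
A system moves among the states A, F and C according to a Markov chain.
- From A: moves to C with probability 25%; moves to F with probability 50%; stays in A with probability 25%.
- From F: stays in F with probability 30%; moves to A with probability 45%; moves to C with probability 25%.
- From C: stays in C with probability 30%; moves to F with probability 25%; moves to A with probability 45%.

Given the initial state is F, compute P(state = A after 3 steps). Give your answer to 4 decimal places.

0.3780

Propagate the distribution vector 3 steps from F.
After 0 steps: (0.0000, 1.0000, 0.0000)
After 1 step: (0.4500, 0.3000, 0.2500)
After 2 steps: (0.3600, 0.3775, 0.2625)
After 3 steps: (0.3780, 0.3589, 0.2631)
P(in A after 3 steps) = 0.3780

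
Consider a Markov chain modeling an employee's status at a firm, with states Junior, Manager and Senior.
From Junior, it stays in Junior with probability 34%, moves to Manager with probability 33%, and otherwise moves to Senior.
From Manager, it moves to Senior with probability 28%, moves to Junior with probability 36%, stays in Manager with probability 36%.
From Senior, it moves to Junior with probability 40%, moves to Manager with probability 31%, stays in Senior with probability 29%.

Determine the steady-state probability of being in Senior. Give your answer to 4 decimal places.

Let the stationary distribution be π with π = πP and π_1 + π_2 + π_3 = 1.
π_1 = 0.34·π_1 + 0.36·π_2 + 0.4·π_3
π_2 = 0.33·π_1 + 0.36·π_2 + 0.31·π_3
Solving with the normalization constraint gives π = (0.3648, 0.3340, 0.3013).
So the stationary probability of Senior is 0.3013.

0.3013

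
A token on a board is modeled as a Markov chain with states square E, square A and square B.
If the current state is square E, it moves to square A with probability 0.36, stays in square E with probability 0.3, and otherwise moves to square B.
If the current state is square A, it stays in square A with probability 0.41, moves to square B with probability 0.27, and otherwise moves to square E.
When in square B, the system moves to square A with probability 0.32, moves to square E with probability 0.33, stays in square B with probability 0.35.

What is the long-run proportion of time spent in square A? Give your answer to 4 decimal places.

0.3656

Let the stationary distribution be π with π = πP and π_1 + π_2 + π_3 = 1.
π_1 = 0.3·π_1 + 0.32·π_2 + 0.33·π_3
π_2 = 0.36·π_1 + 0.41·π_2 + 0.32·π_3
Solving with the normalization constraint gives π = (0.3168, 0.3656, 0.3176).
So the stationary probability of square A is 0.3656.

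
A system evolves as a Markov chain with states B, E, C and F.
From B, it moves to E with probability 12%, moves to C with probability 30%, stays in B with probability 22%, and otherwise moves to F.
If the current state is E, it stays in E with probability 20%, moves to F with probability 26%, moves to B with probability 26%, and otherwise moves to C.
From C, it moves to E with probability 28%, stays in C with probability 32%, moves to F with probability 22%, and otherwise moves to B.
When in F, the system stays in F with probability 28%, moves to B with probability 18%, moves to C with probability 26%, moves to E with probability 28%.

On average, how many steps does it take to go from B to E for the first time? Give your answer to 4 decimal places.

Let t(s) be the expected number of steps to first reach E from state s, with t(E) = 0. Conditioning on the first step:
t(B) = 1 + 0.22·t(B) + 0.3·t(C) + 0.36·t(F)
t(C) = 1 + 0.18·t(B) + 0.32·t(C) + 0.22·t(F)
t(F) = 1 + 0.18·t(B) + 0.26·t(C) + 0.28·t(F)
Solving: t(B) = 4.6667, t(C) = 4.0000, t(F) = 4.0000.
Expected steps from B to E: 4.6667.

4.6667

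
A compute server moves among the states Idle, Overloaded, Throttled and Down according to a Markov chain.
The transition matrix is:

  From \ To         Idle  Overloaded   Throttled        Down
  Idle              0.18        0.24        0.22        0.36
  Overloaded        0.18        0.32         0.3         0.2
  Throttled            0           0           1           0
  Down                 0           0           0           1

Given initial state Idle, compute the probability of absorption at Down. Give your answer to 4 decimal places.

0.5692

Let h(s) be the probability of absorption at Down starting from transient state s. Then h(Down) = 1 and h(Throttled) = 0. By first-step analysis:
h(Idle) = 0.18·h(Idle) + 0.24·h(Overloaded) + 0.22·0 + 0.36·1
h(Overloaded) = 0.18·h(Idle) + 0.32·h(Overloaded) + 0.3·0 + 0.2·1
Solving: h(Idle) = 0.5692, h(Overloaded) = 0.4448.
Starting from Idle, the probability is 0.5692.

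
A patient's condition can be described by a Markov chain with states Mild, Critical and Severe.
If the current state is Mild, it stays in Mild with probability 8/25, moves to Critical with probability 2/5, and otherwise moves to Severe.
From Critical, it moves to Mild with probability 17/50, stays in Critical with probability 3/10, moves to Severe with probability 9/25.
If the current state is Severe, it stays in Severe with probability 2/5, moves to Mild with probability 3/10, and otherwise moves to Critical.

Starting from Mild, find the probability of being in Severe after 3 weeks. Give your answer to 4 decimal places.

0.3480

Propagate the distribution vector 3 weeks from Mild.
After 0 weeks: (1.0000, 0.0000, 0.0000)
After 1 week: (0.3200, 0.4000, 0.2800)
After 2 weeks: (0.3224, 0.3320, 0.3456)
After 3 weeks: (0.3197, 0.3322, 0.3480)
P(in Severe after 3 weeks) = 0.3480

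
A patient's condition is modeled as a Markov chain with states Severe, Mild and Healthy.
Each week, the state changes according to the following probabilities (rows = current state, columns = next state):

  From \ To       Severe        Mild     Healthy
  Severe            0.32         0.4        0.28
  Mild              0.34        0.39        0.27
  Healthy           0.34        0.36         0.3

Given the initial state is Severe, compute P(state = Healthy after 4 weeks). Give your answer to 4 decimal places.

0.2818

Propagate the distribution vector 4 weeks from Severe.
After 0 weeks: (1.0000, 0.0000, 0.0000)
After 1 week: (0.3200, 0.4000, 0.2800)
After 2 weeks: (0.3336, 0.3848, 0.2816)
After 3 weeks: (0.3333, 0.3849, 0.2818)
After 4 weeks: (0.3333, 0.3849, 0.2818)
P(in Healthy after 4 weeks) = 0.2818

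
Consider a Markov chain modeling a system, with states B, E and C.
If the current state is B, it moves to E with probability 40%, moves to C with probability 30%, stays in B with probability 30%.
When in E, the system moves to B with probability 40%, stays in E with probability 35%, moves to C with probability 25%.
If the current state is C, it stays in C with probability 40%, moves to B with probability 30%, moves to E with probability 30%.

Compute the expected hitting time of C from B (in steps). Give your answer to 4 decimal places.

Let t(s) be the expected number of steps to first reach C from state s, with t(C) = 0. Conditioning on the first step:
t(B) = 1 + 0.3·t(B) + 0.4·t(E)
t(E) = 1 + 0.4·t(B) + 0.35·t(E)
Solving: t(B) = 3.5593, t(E) = 3.7288.
Expected steps from B to C: 3.5593.

3.5593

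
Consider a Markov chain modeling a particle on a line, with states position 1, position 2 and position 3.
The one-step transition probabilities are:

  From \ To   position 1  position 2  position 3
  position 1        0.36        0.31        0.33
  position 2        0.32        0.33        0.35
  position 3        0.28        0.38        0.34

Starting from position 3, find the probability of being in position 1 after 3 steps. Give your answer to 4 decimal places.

0.3191

Propagate the distribution vector 3 steps from position 3.
After 0 steps: (0.0000, 0.0000, 1.0000)
After 1 step: (0.2800, 0.3800, 0.3400)
After 2 steps: (0.3176, 0.3414, 0.3410)
After 3 steps: (0.3191, 0.3407, 0.3402)
P(in position 1 after 3 steps) = 0.3191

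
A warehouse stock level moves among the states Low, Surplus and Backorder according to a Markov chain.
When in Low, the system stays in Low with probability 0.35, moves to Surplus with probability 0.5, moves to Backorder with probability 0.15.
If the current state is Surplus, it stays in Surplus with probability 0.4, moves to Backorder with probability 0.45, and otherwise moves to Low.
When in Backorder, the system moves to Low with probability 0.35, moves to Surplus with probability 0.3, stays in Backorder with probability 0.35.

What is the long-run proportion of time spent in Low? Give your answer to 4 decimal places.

0.2713

Let the stationary distribution be π with π = πP and π_1 + π_2 + π_3 = 1.
π_1 = 0.35·π_1 + 0.15·π_2 + 0.35·π_3
π_2 = 0.5·π_1 + 0.4·π_2 + 0.3·π_3
Solving with the normalization constraint gives π = (0.2713, 0.3936, 0.3351).
So the stationary probability of Low is 0.2713.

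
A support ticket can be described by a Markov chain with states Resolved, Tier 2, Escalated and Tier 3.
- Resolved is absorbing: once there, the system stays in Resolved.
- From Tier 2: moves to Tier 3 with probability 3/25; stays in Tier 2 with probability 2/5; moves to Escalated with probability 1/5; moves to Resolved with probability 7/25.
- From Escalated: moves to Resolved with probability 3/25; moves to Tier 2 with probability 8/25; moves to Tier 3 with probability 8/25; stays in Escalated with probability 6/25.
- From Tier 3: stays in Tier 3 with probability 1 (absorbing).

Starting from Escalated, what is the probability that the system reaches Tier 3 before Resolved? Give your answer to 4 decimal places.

0.5878

Let h(s) be the probability of absorption at Tier 3 starting from transient state s. Then h(Tier 3) = 1 and h(Resolved) = 0. By first-step analysis:
h(Tier 2) = 0.28·0 + 0.4·h(Tier 2) + 0.2·h(Escalated) + 0.12·1
h(Escalated) = 0.12·0 + 0.32·h(Tier 2) + 0.24·h(Escalated) + 0.32·1
Solving: h(Tier 2) = 0.3959, h(Escalated) = 0.5878.
Starting from Escalated, the probability is 0.5878.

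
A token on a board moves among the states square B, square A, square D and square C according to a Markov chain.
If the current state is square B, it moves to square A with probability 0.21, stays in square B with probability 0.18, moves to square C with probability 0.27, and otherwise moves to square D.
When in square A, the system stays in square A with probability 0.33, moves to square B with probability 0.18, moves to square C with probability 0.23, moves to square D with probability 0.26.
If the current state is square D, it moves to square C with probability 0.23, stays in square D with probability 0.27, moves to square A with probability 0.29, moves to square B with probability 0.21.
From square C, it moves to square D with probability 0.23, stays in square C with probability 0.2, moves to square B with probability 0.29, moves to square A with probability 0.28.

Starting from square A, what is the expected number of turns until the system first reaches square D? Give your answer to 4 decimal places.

3.7106

Let t(s) be the expected number of turns to first reach square D from state s, with t(square D) = 0. Conditioning on the first turn:
t(square B) = 1 + 0.18·t(square B) + 0.21·t(square A) + 0.27·t(square C)
t(square A) = 1 + 0.18·t(square B) + 0.33·t(square A) + 0.23·t(square C)
t(square C) = 1 + 0.29·t(square B) + 0.28·t(square A) + 0.2·t(square C)
Solving: t(square B) = 3.4168, t(square A) = 3.7106, t(square C) = 3.7873.
Expected turns from square A to square D: 3.7106.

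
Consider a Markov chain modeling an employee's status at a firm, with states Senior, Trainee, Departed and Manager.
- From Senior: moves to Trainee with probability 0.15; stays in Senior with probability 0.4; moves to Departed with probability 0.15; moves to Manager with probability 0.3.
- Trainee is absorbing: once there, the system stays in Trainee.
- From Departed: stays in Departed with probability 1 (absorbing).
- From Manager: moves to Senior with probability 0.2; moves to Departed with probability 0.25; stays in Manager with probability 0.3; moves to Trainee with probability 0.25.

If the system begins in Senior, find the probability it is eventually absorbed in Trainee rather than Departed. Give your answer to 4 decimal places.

0.5000

Let h(s) be the probability of absorption at Trainee starting from transient state s. Then h(Trainee) = 1 and h(Departed) = 0. By first-step analysis:
h(Senior) = 0.4·h(Senior) + 0.15·1 + 0.15·0 + 0.3·h(Manager)
h(Manager) = 0.2·h(Senior) + 0.25·1 + 0.25·0 + 0.3·h(Manager)
Solving: h(Senior) = 0.5000, h(Manager) = 0.5000.
Starting from Senior, the probability is 0.5000.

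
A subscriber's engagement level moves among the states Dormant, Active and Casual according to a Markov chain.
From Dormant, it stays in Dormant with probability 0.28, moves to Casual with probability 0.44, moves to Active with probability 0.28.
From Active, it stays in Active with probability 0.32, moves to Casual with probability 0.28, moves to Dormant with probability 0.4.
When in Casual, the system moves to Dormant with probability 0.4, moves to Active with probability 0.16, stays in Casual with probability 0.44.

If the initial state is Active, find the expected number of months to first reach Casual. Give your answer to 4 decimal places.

Let t(s) be the expected number of months to first reach Casual from state s, with t(Casual) = 0. Conditioning on the first month:
t(Dormant) = 1 + 0.28·t(Dormant) + 0.28·t(Active)
t(Active) = 1 + 0.4·t(Dormant) + 0.32·t(Active)
Solving: t(Dormant) = 2.5424, t(Active) = 2.9661.
Expected months from Active to Casual: 2.9661.

2.9661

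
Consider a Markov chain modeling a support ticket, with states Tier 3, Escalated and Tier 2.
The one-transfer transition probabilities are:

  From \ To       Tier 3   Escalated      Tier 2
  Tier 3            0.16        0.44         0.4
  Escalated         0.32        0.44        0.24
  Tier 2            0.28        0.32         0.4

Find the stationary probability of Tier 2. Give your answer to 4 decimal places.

Let the stationary distribution be π with π = πP and π_1 + π_2 + π_3 = 1.
π_1 = 0.16·π_1 + 0.32·π_2 + 0.28·π_3
π_2 = 0.44·π_1 + 0.44·π_2 + 0.32·π_3
Solving with the normalization constraint gives π = (0.2643, 0.3997, 0.3361).
So the stationary probability of Tier 2 is 0.3361.

0.3361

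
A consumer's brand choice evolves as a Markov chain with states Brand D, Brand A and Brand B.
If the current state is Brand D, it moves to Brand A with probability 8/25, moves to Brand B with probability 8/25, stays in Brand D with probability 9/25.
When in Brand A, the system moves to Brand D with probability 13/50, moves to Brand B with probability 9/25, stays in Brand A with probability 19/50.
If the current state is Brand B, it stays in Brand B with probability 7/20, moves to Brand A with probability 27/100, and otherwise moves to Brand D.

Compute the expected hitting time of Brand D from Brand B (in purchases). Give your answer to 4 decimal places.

Let t(s) be the expected number of purchases to first reach Brand D from state s, with t(Brand D) = 0. Conditioning on the first purchase:
t(Brand A) = 1 + 0.38·t(Brand A) + 0.36·t(Brand B)
t(Brand B) = 1 + 0.27·t(Brand A) + 0.35·t(Brand B)
Solving: t(Brand A) = 3.3028, t(Brand B) = 2.9104.
Expected purchases from Brand B to Brand D: 2.9104.

2.9104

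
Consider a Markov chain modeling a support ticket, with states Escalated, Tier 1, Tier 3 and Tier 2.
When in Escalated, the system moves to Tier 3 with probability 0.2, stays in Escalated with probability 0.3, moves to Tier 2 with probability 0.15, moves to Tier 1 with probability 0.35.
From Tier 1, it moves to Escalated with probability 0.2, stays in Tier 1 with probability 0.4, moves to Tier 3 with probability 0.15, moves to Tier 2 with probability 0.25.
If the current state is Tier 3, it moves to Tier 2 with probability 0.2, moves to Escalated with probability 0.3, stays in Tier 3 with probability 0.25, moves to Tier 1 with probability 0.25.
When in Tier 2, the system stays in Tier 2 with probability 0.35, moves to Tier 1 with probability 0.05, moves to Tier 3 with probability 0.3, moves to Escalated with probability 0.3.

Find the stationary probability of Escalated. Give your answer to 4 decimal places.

Let the stationary distribution be π with π = πP and π_1 + π_2 + π_3 + π_4 = 1.
π_1 = 0.3·π_1 + 0.2·π_2 + 0.3·π_3 + 0.3·π_4
π_2 = 0.35·π_1 + 0.4·π_2 + 0.25·π_3 + 0.05·π_4
π_3 = 0.2·π_1 + 0.15·π_2 + 0.25·π_3 + 0.3·π_4
Solving with the normalization constraint gives π = (0.2729, 0.2709, 0.2210, 0.2352).
So the stationary probability of Escalated is 0.2729.

0.2729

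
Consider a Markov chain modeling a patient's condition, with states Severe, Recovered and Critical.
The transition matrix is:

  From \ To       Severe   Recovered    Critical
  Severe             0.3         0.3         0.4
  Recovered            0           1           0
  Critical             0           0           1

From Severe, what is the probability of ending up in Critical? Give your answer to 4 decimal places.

Let h(s) be the probability of absorption at Critical starting from transient state s. Then h(Critical) = 1 and h(Recovered) = 0. By first-step analysis:
h(Severe) = 0.3·h(Severe) + 0.3·0 + 0.4·1
Solving: h(Severe) = 0.5714.
Starting from Severe, the probability is 0.5714.

0.5714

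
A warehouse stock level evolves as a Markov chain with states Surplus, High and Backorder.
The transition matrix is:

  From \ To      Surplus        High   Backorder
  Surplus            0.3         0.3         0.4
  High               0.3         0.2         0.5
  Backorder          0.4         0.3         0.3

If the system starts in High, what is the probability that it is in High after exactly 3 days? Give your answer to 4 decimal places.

Propagate the distribution vector 3 days from High.
After 0 days: (0.0000, 1.0000, 0.0000)
After 1 day: (0.3000, 0.2000, 0.5000)
After 2 days: (0.3500, 0.2800, 0.3700)
After 3 days: (0.3370, 0.2720, 0.3910)
P(in High after 3 days) = 0.2720

0.2720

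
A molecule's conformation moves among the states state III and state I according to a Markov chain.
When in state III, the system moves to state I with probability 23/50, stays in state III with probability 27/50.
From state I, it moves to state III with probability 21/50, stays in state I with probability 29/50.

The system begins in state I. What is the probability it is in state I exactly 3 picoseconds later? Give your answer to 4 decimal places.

Propagate the distribution vector 3 picoseconds from state I.
After 0 picoseconds: (0.0000, 1.0000)
After 1 picosecond: (0.4200, 0.5800)
After 2 picoseconds: (0.4704, 0.5296)
After 3 picoseconds: (0.4764, 0.5236)
P(in state I after 3 picoseconds) = 0.5236

0.5236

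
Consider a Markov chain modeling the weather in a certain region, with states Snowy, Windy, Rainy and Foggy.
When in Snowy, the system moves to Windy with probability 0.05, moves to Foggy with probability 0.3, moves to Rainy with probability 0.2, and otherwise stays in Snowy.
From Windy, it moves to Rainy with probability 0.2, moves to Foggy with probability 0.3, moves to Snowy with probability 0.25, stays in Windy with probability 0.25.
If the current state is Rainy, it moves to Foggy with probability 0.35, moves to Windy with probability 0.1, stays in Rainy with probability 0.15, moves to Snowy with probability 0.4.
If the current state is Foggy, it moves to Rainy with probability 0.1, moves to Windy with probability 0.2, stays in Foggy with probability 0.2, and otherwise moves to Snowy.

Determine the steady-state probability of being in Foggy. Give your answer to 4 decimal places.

Let the stationary distribution be π with π = πP and π_1 + π_2 + π_3 + π_4 = 1.
π_1 = 0.45·π_1 + 0.25·π_2 + 0.4·π_3 + 0.5·π_4
π_2 = 0.05·π_1 + 0.25·π_2 + 0.1·π_3 + 0.2·π_4
π_3 = 0.2·π_1 + 0.2·π_2 + 0.15·π_3 + 0.1·π_4
Solving with the normalization constraint gives π = (0.4308, 0.1253, 0.1638, 0.2802).
So the stationary probability of Foggy is 0.2802.

0.2802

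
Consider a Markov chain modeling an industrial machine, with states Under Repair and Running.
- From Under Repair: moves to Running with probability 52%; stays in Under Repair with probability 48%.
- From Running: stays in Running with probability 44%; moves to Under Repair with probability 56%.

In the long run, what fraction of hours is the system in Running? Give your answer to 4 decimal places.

0.4815

Let the stationary distribution be π with π = πP and π_1 + π_2 = 1.
π_1 = 0.48·π_1 + 0.56·π_2
Solving with the normalization constraint gives π = (0.5185, 0.4815).
So the stationary probability of Running is 0.4815.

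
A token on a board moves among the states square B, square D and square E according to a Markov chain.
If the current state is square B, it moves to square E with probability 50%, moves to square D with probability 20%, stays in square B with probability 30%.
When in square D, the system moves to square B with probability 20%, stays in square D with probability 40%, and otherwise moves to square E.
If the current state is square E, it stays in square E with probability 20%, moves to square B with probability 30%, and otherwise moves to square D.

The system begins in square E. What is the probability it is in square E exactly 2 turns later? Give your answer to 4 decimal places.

0.3900

Sum over the intermediate state after 1 turn:
P = P(square E→square B)·P(square B→square E) + P(square E→square D)·P(square D→square E) + P(square E→square E)·P(square E→square E)
  = 0.3×0.5 + 0.5×0.4 + 0.2×0.2
  = 0.1500 + 0.2000 + 0.0400 = 0.3900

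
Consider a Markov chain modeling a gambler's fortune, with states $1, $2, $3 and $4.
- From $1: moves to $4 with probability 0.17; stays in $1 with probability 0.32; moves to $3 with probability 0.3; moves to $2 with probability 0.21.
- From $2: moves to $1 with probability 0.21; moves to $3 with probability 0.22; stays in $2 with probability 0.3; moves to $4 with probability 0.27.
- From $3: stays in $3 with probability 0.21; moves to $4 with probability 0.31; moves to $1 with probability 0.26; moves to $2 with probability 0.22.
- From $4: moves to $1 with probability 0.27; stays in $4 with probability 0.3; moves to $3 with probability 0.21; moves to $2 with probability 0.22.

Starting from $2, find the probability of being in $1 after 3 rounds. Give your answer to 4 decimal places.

0.2662

Propagate the distribution vector 3 rounds from $2.
After 0 rounds: (0.0000, 1.0000, 0.0000, 0.0000)
After 1 round: (0.2100, 0.3000, 0.2200, 0.2700)
After 2 rounds: (0.2603, 0.2419, 0.2319, 0.2659)
After 3 rounds: (0.2662, 0.2367, 0.2358, 0.2612)
P(in $1 after 3 rounds) = 0.2662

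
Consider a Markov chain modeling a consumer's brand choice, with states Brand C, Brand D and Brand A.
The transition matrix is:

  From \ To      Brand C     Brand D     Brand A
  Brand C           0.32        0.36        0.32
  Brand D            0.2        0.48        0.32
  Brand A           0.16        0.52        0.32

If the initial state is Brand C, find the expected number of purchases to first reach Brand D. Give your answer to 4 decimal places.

2.4319

Let t(s) be the expected number of purchases to first reach Brand D from state s, with t(Brand D) = 0. Conditioning on the first purchase:
t(Brand C) = 1 + 0.32·t(Brand C) + 0.32·t(Brand A)
t(Brand A) = 1 + 0.16·t(Brand C) + 0.32·t(Brand A)
Solving: t(Brand C) = 2.4319, t(Brand A) = 2.0428.
Expected purchases from Brand C to Brand D: 2.4319.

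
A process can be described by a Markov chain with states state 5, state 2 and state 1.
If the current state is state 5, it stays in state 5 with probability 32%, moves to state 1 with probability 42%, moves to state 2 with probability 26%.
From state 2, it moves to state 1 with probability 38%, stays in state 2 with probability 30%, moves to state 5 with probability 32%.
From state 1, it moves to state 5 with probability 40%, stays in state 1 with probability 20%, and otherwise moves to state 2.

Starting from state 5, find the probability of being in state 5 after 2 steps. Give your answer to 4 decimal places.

Sum over the intermediate state after 1 step:
P = P(state 5→state 5)·P(state 5→state 5) + P(state 5→state 2)·P(state 2→state 5) + P(state 5→state 1)·P(state 1→state 5)
  = 0.32×0.32 + 0.26×0.32 + 0.42×0.4
  = 0.1024 + 0.0832 + 0.1680 = 0.3536

0.3536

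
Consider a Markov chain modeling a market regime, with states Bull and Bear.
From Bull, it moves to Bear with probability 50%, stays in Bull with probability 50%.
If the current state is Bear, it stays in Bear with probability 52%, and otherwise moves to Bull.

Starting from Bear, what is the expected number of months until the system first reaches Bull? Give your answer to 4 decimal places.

Let t(s) be the expected number of months to first reach Bull from state s, with t(Bull) = 0. Conditioning on the first month:
t(Bear) = 1 + 0.52·t(Bear)
Solving: t(Bear) = 2.0833.
Expected months from Bear to Bull: 2.0833.

2.0833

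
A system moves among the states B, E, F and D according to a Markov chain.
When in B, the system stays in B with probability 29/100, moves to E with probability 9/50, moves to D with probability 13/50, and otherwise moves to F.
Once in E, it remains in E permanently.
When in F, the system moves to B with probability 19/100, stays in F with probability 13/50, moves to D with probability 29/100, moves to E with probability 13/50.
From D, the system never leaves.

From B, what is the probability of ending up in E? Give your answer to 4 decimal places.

0.4290

Let h(s) be the probability of absorption at E starting from transient state s. Then h(E) = 1 and h(D) = 0. By first-step analysis:
h(B) = 0.29·h(B) + 0.18·1 + 0.27·h(F) + 0.26·0
h(F) = 0.19·h(B) + 0.26·1 + 0.26·h(F) + 0.29·0
Solving: h(B) = 0.4290, h(F) = 0.4615.
Starting from B, the probability is 0.4290.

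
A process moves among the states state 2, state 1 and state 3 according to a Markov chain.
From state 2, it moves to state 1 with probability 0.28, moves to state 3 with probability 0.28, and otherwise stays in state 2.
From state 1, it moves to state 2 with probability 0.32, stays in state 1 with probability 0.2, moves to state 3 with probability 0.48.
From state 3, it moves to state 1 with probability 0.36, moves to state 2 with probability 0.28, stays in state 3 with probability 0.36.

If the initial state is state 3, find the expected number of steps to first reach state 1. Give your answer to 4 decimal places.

3.0000

Let t(s) be the expected number of steps to first reach state 1 from state s, with t(state 1) = 0. Conditioning on the first step:
t(state 2) = 1 + 0.44·t(state 2) + 0.28·t(state 3)
t(state 3) = 1 + 0.28·t(state 2) + 0.36·t(state 3)
Solving: t(state 2) = 3.2857, t(state 3) = 3.0000.
Expected steps from state 3 to state 1: 3.0000.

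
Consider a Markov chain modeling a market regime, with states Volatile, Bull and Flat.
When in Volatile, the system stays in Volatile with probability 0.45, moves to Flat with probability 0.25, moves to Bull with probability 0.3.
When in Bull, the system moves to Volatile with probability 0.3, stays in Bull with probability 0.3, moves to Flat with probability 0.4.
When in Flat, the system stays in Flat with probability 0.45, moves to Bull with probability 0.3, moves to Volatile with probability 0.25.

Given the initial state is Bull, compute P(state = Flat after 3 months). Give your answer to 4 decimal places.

0.3700

Propagate the distribution vector 3 months from Bull.
After 0 months: (0.0000, 1.0000, 0.0000)
After 1 month: (0.3000, 0.3000, 0.4000)
After 2 months: (0.3250, 0.3000, 0.3750)
After 3 months: (0.3300, 0.3000, 0.3700)
P(in Flat after 3 months) = 0.3700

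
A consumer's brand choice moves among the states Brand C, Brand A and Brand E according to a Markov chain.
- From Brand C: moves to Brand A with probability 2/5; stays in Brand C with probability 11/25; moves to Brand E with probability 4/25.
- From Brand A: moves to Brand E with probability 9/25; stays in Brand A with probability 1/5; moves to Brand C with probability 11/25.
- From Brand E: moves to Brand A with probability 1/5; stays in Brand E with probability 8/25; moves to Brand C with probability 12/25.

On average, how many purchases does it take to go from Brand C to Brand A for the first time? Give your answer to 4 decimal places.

2.7632

Let t(s) be the expected number of purchases to first reach Brand A from state s, with t(Brand A) = 0. Conditioning on the first purchase:
t(Brand C) = 1 + 0.44·t(Brand C) + 0.16·t(Brand E)
t(Brand E) = 1 + 0.48·t(Brand C) + 0.32·t(Brand E)
Solving: t(Brand C) = 2.7632, t(Brand E) = 3.4211.
Expected purchases from Brand C to Brand A: 2.7632.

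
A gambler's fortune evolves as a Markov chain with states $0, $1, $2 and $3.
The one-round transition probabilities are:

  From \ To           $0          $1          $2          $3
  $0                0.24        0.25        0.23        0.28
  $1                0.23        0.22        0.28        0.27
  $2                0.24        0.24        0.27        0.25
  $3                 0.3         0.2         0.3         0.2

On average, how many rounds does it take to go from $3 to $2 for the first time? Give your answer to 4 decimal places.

Let t(s) be the expected number of rounds to first reach $2 from state s, with t($2) = 0. Conditioning on the first round:
t($0) = 1 + 0.24·t($0) + 0.25·t($1) + 0.28·t($3)
t($1) = 1 + 0.23·t($0) + 0.22·t($1) + 0.27·t($3)
t($3) = 1 + 0.3·t($0) + 0.2·t($1) + 0.2·t($3)
Solving: t($0) = 3.8534, t($1) = 3.6687, t($3) = 3.6122.
Expected rounds from $3 to $2: 3.6122.

3.6122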